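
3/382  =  3/382 = 0.01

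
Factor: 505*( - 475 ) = -239875 = - 5^3 * 19^1 * 101^1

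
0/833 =0 = 0.00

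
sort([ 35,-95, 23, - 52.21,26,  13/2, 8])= [ - 95,  -  52.21,13/2,8, 23,  26,35 ]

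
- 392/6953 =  - 1 + 6561/6953 = -0.06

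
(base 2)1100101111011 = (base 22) dab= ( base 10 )6523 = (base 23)c7e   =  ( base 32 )6br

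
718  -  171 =547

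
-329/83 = -4+3/83 = - 3.96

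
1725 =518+1207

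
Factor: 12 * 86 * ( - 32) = -33024   =  - 2^8*3^1*43^1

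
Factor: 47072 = 2^5 * 1471^1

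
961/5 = 961/5 = 192.20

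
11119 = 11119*1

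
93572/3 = 93572/3= 31190.67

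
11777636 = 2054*5734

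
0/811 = 0 = 0.00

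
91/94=91/94 = 0.97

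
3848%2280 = 1568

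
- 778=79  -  857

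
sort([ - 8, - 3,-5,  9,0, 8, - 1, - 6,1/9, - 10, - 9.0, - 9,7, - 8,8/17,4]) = [ - 10, - 9.0, -9,-8,-8, - 6, - 5, - 3,  -  1, 0 , 1/9, 8/17,4,7,8,9 ] 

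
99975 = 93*1075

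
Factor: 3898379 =3898379^1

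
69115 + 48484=117599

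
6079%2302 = 1475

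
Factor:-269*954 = - 256626   =  - 2^1*3^2*53^1 * 269^1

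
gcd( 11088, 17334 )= 18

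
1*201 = 201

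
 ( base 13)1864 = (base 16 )E2F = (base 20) 91b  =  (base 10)3631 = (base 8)7057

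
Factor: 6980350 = 2^1*5^2*13^1*10739^1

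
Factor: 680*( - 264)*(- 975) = 2^6*3^2*5^3*11^1*13^1*17^1 = 175032000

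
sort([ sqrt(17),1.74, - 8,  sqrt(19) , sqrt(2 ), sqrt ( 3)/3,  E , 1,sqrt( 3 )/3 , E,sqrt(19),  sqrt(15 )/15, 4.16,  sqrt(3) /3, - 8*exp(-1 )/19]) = [-8, - 8*exp(-1)/19, sqrt (15) /15,sqrt(3)/3, sqrt(3 ) /3, sqrt( 3) /3,  1,sqrt(2),1.74, E , E,sqrt(17), 4.16, sqrt(19 ) , sqrt(19) ]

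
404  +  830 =1234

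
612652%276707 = 59238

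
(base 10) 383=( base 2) 101111111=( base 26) EJ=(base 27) E5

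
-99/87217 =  - 99/87217 =-0.00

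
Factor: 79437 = 3^1*26479^1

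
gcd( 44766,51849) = 9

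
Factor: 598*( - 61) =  - 36478 = -2^1*13^1*23^1 * 61^1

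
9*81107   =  729963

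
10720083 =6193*1731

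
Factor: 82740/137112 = 35/58 = 2^( - 1 )*5^1*7^1 * 29^(- 1)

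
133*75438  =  10033254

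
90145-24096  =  66049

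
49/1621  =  49/1621 = 0.03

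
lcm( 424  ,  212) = 424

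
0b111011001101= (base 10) 3789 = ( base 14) 1549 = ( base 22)7I5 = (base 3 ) 12012100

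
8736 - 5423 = 3313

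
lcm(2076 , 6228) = 6228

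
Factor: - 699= -3^1*233^1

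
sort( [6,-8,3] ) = [ - 8,  3,6] 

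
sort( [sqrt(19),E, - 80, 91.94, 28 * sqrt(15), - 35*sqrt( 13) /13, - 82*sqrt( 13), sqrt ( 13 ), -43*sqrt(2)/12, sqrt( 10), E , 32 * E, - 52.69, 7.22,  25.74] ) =[ - 82*sqrt(13), - 80,  -  52.69, - 35 * sqrt( 13)/13,- 43*sqrt(2)/12, E , E,  sqrt(10) , sqrt(13 ),sqrt( 19),7.22,25.74,32*E, 91.94,  28*sqrt(15)]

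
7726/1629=7726/1629 = 4.74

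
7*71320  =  499240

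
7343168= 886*8288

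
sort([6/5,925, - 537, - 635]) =[ - 635, - 537, 6/5,925 ]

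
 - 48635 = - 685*71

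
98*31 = 3038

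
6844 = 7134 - 290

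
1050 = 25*42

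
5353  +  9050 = 14403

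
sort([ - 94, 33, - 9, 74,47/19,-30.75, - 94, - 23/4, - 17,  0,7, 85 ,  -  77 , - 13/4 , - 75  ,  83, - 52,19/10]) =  [-94, -94, - 77, - 75,-52, - 30.75, - 17, - 9,  -  23/4,- 13/4,0,19/10,47/19,7,33, 74,83 , 85 ]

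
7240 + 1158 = 8398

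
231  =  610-379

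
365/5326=365/5326 =0.07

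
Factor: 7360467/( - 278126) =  - 2^( - 1)*3^1*19^1*59^(-1) *139^1*929^1*2357^( - 1 ) 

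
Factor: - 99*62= -2^1 * 3^2*11^1* 31^1 = -6138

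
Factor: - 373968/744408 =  - 2^1 *53^1 * 211^( - 1 )  =  - 106/211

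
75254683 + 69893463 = 145148146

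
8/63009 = 8/63009 = 0.00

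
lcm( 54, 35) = 1890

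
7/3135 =7/3135=0.00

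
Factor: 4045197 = 3^1*13^1 * 103723^1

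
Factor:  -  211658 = -2^1*  105829^1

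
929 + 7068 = 7997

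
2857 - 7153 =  - 4296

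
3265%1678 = 1587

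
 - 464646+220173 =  - 244473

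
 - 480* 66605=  - 31970400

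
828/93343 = 828/93343 = 0.01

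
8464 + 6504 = 14968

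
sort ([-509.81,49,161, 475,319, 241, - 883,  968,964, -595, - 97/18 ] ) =[- 883, - 595,  -  509.81,  -  97/18,49,161, 241, 319,475, 964, 968 ] 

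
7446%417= 357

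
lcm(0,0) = 0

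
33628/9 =3736 +4/9 =3736.44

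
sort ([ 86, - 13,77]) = [-13 , 77, 86] 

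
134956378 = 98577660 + 36378718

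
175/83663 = 175/83663 = 0.00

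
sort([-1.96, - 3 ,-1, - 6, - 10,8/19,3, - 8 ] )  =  [ - 10, - 8, - 6,  -  3, - 1.96,  -  1,8/19,3] 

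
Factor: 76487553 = 3^2*113^1 * 75209^1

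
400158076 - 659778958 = -259620882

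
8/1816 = 1/227 = 0.00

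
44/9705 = 44/9705 =0.00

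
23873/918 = 26+ 5/918  =  26.01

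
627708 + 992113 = 1619821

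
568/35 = 16 + 8/35= 16.23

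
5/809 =5/809 = 0.01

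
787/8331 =787/8331 = 0.09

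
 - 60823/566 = -60823/566 = - 107.46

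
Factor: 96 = 2^5 * 3^1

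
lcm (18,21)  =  126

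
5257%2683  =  2574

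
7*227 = 1589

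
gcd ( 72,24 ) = 24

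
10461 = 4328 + 6133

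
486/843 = 162/281 = 0.58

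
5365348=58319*92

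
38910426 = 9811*3966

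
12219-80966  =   - 68747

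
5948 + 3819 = 9767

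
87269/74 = 1179 + 23/74 = 1179.31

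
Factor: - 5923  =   - 5923^1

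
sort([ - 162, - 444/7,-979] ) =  [- 979, - 162,-444/7]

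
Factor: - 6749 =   -  17^1*397^1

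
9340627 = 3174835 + 6165792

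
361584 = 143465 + 218119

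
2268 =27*84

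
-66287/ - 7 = 9469 + 4/7 = 9469.57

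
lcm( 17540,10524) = 52620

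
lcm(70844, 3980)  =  354220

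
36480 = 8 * 4560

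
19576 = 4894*4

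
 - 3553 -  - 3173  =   - 380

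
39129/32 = 1222  +  25/32 = 1222.78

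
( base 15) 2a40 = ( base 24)FHC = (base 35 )7DU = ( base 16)2364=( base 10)9060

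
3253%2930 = 323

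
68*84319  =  5733692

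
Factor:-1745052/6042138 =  - 2^1*31^1*4691^1*1007023^( - 1) = - 290842/1007023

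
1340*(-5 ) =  - 6700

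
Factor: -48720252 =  - 2^2*3^1*7^1* 619^1*937^1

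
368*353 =129904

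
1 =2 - 1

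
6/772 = 3/386 = 0.01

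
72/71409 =24/23803 = 0.00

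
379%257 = 122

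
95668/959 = 95668/959= 99.76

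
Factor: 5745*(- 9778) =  - 56174610 =- 2^1*3^1*5^1*383^1*4889^1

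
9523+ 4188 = 13711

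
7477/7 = 7477/7 = 1068.14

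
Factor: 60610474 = 2^1*17^1*23^1*179^1*433^1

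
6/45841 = 6/45841 = 0.00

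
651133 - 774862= -123729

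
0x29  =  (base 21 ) 1k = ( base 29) 1C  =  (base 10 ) 41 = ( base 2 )101001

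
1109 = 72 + 1037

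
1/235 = 1/235 = 0.00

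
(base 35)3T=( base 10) 134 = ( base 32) 46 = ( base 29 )4I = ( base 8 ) 206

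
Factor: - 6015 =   -  3^1*5^1*401^1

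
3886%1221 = 223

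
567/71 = 7 + 70/71 =7.99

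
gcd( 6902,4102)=14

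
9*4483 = 40347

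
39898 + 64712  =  104610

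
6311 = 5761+550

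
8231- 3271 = 4960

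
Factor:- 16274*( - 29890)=2^2*5^1*7^2*61^1*79^1*103^1 = 486429860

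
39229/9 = 4358 + 7/9 = 4358.78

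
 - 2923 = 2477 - 5400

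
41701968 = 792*52654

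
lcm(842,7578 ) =7578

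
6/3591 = 2/1197= 0.00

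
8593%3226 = 2141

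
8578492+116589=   8695081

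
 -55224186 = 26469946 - 81694132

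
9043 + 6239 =15282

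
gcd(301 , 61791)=43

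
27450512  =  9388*2924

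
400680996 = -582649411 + 983330407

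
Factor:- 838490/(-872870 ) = 439^1 * 457^( - 1) = 439/457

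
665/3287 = 35/173 = 0.20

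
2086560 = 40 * 52164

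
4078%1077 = 847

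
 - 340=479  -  819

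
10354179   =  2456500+7897679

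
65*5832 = 379080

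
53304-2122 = 51182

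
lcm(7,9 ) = 63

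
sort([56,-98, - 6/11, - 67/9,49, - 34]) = [ - 98, - 34 ,-67/9, - 6/11 , 49 , 56 ]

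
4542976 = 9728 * 467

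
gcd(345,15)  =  15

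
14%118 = 14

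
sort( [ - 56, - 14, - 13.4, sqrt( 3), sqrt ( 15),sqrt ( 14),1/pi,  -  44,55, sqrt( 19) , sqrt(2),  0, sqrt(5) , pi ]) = [ - 56, - 44, - 14, - 13.4,0,  1/pi, sqrt ( 2),sqrt ( 3 ),  sqrt( 5 ), pi, sqrt ( 14),  sqrt(15 ), sqrt ( 19), 55]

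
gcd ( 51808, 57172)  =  4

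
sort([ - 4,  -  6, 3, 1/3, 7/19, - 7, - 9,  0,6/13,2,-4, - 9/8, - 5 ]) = [ - 9, - 7,- 6, - 5, - 4, - 4, - 9/8,0 , 1/3,7/19,6/13,2, 3]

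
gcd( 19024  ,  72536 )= 8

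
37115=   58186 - 21071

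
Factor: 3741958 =2^1*11^1*37^1*4597^1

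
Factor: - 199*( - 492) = 97908 = 2^2*3^1 * 41^1 * 199^1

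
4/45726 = 2/22863 = 0.00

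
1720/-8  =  -215 + 0/1 = -215.00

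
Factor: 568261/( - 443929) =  - 713/557= -  23^1* 31^1*557^ ( - 1)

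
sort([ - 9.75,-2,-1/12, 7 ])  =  [-9.75, - 2, - 1/12,7]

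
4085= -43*( - 95 ) 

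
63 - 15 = 48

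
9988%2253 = 976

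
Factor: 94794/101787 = 2^1*61^1 * 131^( - 1) = 122/131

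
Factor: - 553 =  - 7^1*79^1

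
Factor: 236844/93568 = 81/32 = 2^( -5)*3^4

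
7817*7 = 54719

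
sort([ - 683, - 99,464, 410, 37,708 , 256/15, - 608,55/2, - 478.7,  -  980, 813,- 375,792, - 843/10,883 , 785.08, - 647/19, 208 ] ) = [-980, - 683 , - 608, - 478.7,- 375, - 99, - 843/10, - 647/19,256/15,55/2, 37,208,410, 464, 708 , 785.08 , 792 , 813,  883]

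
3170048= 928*3416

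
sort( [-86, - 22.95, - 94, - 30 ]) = [ - 94, - 86, - 30, - 22.95] 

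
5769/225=641/25=25.64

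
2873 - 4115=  - 1242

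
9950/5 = 1990 = 1990.00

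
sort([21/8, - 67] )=[-67,21/8]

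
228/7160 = 57/1790 = 0.03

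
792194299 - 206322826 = 585871473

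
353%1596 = 353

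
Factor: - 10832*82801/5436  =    -  2^2*3^( - 2 )*31^1*151^( - 1)*677^1 * 2671^1 = - 224225108/1359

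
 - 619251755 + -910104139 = -1529355894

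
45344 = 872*52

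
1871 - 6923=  - 5052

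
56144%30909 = 25235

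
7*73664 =515648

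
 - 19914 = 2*( - 9957) 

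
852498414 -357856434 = 494641980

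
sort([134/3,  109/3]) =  [109/3,134/3 ] 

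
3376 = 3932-556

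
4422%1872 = 678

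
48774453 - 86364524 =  - 37590071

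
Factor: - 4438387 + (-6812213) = - 11250600 = - 2^3*3^1*5^2 * 17^1*1103^1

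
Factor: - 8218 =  - 2^1*7^1*587^1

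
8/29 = 8/29 = 0.28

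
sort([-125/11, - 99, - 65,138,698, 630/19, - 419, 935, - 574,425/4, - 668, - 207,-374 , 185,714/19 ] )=[ - 668, - 574, - 419,-374, - 207, - 99, - 65,- 125/11,630/19,714/19,425/4,138,185 , 698,935]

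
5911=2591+3320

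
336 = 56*6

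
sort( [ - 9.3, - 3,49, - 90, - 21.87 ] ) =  [ - 90, - 21.87, - 9.3, - 3 , 49]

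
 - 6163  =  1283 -7446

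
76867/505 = 76867/505 = 152.21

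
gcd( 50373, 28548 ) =9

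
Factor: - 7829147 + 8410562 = 581415 = 3^1* 5^1*83^1*467^1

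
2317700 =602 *3850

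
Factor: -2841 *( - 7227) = 3^3*11^1*73^1*947^1 = 20531907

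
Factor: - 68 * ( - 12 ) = 816 = 2^4 * 3^1*17^1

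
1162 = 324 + 838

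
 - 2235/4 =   -  559 + 1/4 = - 558.75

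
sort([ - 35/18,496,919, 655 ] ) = [-35/18,496,655,919]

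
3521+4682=8203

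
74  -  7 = 67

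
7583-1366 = 6217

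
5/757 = 5/757 =0.01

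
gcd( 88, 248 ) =8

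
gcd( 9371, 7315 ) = 1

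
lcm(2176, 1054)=67456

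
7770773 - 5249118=2521655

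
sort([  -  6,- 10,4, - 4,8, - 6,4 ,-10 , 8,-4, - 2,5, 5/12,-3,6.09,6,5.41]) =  [-10,-10,  -  6,-6, - 4, - 4,-3,-2, 5/12,4, 4, 5,5.41, 6,6.09,8, 8] 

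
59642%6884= 4570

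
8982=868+8114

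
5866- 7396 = -1530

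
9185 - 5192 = 3993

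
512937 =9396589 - 8883652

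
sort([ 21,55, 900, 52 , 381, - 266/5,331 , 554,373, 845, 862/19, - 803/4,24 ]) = [-803/4,-266/5,21,24, 862/19,52,55, 331,373,381,554,845,900] 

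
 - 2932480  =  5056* (-580 ) 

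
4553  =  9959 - 5406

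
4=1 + 3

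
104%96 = 8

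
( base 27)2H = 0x47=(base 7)131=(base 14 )51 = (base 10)71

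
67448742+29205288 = 96654030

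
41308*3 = 123924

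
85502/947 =85502/947 = 90.29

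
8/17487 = 8/17487 = 0.00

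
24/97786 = 12/48893 = 0.00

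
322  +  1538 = 1860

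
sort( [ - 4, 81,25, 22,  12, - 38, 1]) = [- 38, - 4, 1, 12, 22 , 25, 81] 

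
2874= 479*6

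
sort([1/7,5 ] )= [1/7,5] 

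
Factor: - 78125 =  -5^7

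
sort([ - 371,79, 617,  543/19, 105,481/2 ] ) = [-371,543/19 , 79 , 105, 481/2,  617]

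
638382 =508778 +129604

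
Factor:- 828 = -2^2 * 3^2 * 23^1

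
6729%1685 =1674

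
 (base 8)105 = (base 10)69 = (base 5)234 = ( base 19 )3c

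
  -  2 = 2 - 4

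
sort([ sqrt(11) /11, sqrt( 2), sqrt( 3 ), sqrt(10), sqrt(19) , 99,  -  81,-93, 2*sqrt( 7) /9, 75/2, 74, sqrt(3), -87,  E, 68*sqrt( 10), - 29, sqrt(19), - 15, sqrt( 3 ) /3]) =[-93 ,  -  87,-81, - 29,-15  ,  sqrt (11)/11, sqrt(3)/3, 2*  sqrt(7) /9,sqrt ( 2 ), sqrt (3 ),sqrt( 3),E, sqrt(10), sqrt( 19),  sqrt( 19 ), 75/2, 74,99,68*sqrt( 10)] 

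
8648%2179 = 2111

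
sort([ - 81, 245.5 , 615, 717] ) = [ - 81,  245.5,615,717 ] 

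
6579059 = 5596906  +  982153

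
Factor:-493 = - 17^1*29^1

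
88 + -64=24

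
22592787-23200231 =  - 607444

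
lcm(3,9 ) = 9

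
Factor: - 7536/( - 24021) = 16/51 = 2^4*3^( -1)*17^(  -  1 ) 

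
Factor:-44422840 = -2^3 * 5^1*7^1*11^1*14423^1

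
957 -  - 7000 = 7957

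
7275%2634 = 2007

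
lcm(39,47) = 1833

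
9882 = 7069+2813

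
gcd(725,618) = 1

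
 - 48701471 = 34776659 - 83478130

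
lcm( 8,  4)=8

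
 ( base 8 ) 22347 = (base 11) 7109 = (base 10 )9447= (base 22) JB9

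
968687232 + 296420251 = 1265107483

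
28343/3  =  28343/3 = 9447.67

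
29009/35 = 29009/35 = 828.83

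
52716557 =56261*937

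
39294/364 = 19647/182 = 107.95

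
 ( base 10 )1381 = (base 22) 2ih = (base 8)2545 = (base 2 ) 10101100101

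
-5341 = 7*( - 763)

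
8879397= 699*12703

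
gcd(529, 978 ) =1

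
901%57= 46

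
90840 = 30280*3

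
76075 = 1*76075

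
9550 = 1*9550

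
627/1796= 627/1796 = 0.35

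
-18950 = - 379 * 50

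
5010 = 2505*2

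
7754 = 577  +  7177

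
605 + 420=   1025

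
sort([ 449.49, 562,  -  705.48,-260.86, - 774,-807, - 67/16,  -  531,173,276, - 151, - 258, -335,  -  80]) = [ - 807,  -  774,  -  705.48,  -  531, - 335,-260.86, - 258, - 151, - 80,-67/16,173,276,449.49,562]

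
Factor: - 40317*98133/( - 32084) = 3956428161/32084 = 2^( - 2 )*3^2*7^1*13^( - 1 ) * 89^1 * 151^1* 617^ ( - 1 )*4673^1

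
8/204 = 2/51 = 0.04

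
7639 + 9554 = 17193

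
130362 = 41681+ 88681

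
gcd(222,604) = 2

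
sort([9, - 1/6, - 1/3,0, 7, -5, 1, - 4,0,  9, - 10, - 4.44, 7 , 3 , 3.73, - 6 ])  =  [ - 10, - 6,- 5, - 4.44 , - 4, - 1/3, - 1/6,  0,  0,1, 3, 3.73,7,7,9, 9]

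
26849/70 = 26849/70 = 383.56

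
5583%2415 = 753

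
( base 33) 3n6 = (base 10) 4032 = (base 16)FC0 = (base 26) 5p2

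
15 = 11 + 4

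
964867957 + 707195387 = 1672063344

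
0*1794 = 0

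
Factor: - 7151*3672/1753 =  - 26258472/1753 = - 2^3*3^3*17^1*1753^ ( - 1)*7151^1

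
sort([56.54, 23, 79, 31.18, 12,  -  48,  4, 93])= [ - 48, 4,12 , 23, 31.18, 56.54, 79, 93] 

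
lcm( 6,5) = 30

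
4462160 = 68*65620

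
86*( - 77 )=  - 6622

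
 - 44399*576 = - 25573824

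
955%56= 3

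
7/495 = 7/495  =  0.01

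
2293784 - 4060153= - 1766369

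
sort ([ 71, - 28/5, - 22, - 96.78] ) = [ - 96.78, - 22, - 28/5,71]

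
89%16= 9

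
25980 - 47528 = -21548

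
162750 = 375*434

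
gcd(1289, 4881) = 1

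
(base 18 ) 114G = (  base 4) 1201210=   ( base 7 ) 24130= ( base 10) 6244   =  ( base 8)14144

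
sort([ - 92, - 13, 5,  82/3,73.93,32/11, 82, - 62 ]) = [ - 92 , - 62, - 13,32/11, 5, 82/3,  73.93, 82]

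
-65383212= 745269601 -810652813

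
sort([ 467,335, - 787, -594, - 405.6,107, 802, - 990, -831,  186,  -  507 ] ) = [ - 990, -831, - 787, - 594,- 507, - 405.6, 107,  186, 335,  467,802]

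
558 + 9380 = 9938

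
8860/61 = 8860/61 = 145.25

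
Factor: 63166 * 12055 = 761466130=2^1*5^1 * 2411^1* 31583^1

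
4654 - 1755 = 2899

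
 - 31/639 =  - 31/639 = - 0.05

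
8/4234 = 4/2117 = 0.00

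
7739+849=8588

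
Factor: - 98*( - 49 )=4802  =  2^1*7^4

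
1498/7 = 214 = 214.00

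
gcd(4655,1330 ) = 665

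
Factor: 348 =2^2* 3^1*29^1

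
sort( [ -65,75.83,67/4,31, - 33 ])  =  [ - 65,-33 , 67/4,31,75.83]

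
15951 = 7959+7992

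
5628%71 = 19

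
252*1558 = 392616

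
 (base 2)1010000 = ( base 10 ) 80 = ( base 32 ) 2g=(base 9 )88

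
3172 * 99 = 314028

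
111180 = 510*218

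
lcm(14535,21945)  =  1119195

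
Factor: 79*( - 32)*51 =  - 2^5*3^1*17^1*79^1= - 128928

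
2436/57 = 42 + 14/19  =  42.74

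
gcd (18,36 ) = 18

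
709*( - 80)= - 56720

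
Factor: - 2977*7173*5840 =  - 2^4*3^2*5^1 * 13^1*73^1 * 229^1*797^1  =  -124707482640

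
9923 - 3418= 6505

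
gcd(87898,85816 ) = 2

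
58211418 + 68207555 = 126418973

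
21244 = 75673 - 54429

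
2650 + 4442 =7092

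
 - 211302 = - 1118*189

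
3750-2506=1244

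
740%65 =25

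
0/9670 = 0  =  0.00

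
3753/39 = 1251/13= 96.23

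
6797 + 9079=15876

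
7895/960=1579/192 = 8.22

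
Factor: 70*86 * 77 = 463540 = 2^2* 5^1*7^2*11^1 * 43^1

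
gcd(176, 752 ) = 16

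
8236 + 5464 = 13700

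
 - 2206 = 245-2451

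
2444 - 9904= - 7460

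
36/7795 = 36/7795 = 0.00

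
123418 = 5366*23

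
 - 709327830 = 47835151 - 757162981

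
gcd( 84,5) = 1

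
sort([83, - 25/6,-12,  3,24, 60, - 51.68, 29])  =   [-51.68 , - 12,-25/6,3,24,  29, 60,83 ] 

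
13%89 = 13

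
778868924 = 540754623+238114301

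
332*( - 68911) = -22878452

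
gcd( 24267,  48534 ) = 24267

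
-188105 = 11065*(-17) 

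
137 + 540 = 677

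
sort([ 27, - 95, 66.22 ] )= [ - 95,27,66.22 ] 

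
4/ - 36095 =- 4/36095  =  - 0.00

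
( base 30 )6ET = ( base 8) 13331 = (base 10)5849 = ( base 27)80h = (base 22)c1j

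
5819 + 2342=8161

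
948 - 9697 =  - 8749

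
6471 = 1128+5343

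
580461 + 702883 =1283344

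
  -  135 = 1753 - 1888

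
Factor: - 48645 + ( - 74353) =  -2^1 * 89^1*691^1 = - 122998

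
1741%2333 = 1741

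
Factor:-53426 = -2^1*26713^1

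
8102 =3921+4181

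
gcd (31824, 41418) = 234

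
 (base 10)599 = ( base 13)371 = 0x257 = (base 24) 10n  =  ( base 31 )ja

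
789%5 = 4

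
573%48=45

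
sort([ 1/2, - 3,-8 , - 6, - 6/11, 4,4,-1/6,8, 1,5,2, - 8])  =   [- 8,- 8,-6, - 3, - 6/11, - 1/6, 1/2,1 , 2,  4,4,5,8] 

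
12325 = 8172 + 4153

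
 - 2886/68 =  - 43 + 19/34 = - 42.44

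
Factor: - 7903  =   - 7^1*1129^1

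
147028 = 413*356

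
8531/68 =125+ 31/68 = 125.46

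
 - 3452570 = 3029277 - 6481847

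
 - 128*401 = -51328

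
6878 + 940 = 7818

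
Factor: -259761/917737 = -3^1*86587^1*917737^( - 1 )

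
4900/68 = 72+1/17 = 72.06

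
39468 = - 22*( - 1794)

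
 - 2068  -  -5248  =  3180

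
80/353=80/353  =  0.23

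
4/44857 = 4/44857  =  0.00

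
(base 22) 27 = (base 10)51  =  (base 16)33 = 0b110011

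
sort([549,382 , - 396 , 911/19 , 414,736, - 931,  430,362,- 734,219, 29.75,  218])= [ - 931, - 734, - 396,29.75 , 911/19, 218 , 219, 362, 382 , 414, 430, 549,736]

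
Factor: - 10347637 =-2687^1 * 3851^1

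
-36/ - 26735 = 36/26735 = 0.00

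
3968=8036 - 4068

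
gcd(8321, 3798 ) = 1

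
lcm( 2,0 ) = 0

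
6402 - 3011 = 3391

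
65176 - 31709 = 33467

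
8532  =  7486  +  1046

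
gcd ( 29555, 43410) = 5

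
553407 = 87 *6361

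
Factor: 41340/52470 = 26/33 = 2^1*3^(-1 )*11^( - 1 )*13^1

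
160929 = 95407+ 65522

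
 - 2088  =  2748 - 4836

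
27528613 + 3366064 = 30894677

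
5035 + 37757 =42792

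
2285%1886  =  399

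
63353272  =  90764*698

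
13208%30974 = 13208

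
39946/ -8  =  -19973/4 = - 4993.25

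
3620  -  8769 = -5149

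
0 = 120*0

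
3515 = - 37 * (-95 )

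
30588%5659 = 2293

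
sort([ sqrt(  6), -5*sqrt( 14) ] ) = [ - 5*sqrt( 14),  sqrt( 6)]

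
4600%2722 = 1878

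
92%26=14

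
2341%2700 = 2341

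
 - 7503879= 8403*( - 893)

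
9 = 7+2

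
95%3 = 2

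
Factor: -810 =  -  2^1*3^4*5^1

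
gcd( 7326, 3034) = 74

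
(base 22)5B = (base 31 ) 3s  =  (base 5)441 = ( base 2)1111001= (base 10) 121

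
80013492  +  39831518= 119845010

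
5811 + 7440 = 13251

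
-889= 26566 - 27455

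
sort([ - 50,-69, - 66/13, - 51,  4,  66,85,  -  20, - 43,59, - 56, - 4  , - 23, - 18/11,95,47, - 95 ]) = [ - 95, - 69, - 56, - 51, - 50, - 43, - 23, - 20, - 66/13, - 4,-18/11, 4,47,59,66 , 85, 95] 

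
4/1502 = 2/751 = 0.00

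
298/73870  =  149/36935 = 0.00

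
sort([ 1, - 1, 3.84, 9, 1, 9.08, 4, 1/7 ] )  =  [-1, 1/7, 1, 1,3.84, 4, 9,9.08]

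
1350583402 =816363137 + 534220265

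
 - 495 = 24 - 519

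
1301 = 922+379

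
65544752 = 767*85456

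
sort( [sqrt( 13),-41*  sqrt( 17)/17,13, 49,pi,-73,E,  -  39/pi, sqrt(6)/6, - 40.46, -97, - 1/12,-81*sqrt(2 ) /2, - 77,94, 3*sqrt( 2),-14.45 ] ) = [-97,-77,-73, - 81*sqrt( 2)/2, - 40.46,- 14.45, - 39/pi, - 41*sqrt(17 )/17,-1/12 , sqrt(6)/6, E, pi, sqrt(13),3*sqrt(2), 13, 49, 94 ]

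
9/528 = 3/176 = 0.02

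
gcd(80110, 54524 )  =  2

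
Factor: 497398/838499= 2^1*11^1 * 23^1 * 853^( - 1 )= 506/853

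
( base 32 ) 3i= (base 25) 4E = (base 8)162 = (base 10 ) 114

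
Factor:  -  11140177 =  - 83^1*134219^1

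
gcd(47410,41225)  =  5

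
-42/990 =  -1 + 158/165 = - 0.04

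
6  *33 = 198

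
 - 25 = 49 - 74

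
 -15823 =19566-35389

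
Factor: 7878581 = 23^1*342547^1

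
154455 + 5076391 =5230846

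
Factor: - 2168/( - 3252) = 2/3=2^1*3^( - 1) 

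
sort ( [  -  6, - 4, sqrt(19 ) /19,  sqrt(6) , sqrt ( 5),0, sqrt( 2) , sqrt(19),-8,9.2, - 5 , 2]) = [ - 8, - 6,- 5,-4,0,sqrt( 19)/19,sqrt ( 2 ),2,sqrt(5 ),sqrt (6 ) , sqrt(19),9.2 ]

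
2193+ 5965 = 8158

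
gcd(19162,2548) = 26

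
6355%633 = 25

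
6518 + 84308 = 90826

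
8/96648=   1/12081 = 0.00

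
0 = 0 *93416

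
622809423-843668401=-220858978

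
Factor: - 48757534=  -2^1 * 7^1*19^1 * 183299^1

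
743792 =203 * 3664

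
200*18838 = 3767600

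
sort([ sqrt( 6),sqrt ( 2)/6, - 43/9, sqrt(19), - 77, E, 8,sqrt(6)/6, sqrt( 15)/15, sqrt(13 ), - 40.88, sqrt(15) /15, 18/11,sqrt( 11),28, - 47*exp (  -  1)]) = [ - 77,-40.88,-47*exp (-1), - 43/9, sqrt( 2 )/6, sqrt(15 ) /15, sqrt(15 )/15, sqrt(6 )/6,18/11, sqrt (6), E, sqrt ( 11), sqrt(13), sqrt(  19), 8, 28 ]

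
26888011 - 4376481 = 22511530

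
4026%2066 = 1960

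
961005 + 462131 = 1423136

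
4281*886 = 3792966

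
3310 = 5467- 2157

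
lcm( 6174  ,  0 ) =0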